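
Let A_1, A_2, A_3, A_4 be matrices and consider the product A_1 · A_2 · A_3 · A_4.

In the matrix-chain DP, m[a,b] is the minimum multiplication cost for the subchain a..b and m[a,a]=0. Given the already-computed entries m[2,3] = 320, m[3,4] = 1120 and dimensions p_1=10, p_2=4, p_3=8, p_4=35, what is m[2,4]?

m[2,4] = min over k∈[2,3] of m[2,k]+m[k+1,4]+p_{1}·p_k·p_{4}.
k=2: 0 + 1120 + 10·4·35 = 2520; k=3: 320 + 0 + 10·8·35 = 3120.
Minimum: 2520 at k=2.

2520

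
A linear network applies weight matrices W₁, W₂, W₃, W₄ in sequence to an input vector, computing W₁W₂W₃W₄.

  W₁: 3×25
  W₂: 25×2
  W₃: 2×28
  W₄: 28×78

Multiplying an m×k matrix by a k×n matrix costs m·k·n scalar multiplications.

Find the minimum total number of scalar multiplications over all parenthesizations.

4986

Adjacent pairs: W₁W₂ = 3·25·2 = 150; W₂W₃ = 25·2·28 = 1400; W₃W₄ = 2·28·78 = 4368.
Length 3: W₁..W₃: k=1: 0+1400+3·25·28=3500; k=2: 150+0+3·2·28=318 → min 318 | W₂..W₄: k=2: 0+4368+25·2·78=8268; k=3: 1400+0+25·28·78=56000 → min 8268.
Length 4: W₁..W₄: k=1: 0+8268+3·25·78=14118; k=2: 150+4368+3·2·78=4986; k=3: 318+0+3·28·78=6870 → min 4986.
Optimal order: ((W₁W₂)(W₃W₄)) with cost 4986.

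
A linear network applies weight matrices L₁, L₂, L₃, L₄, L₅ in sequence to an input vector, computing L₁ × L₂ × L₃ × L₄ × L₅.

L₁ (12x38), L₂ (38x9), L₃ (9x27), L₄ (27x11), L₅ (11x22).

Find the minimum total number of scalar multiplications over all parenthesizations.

Adjacent pairs: L₁L₂ = 12·38·9 = 4104; L₂L₃ = 38·9·27 = 9234; L₃L₄ = 9·27·11 = 2673; L₄L₅ = 27·11·22 = 6534.
Length 3: L₁..L₃: k=1: 0+9234+12·38·27=21546; k=2: 4104+0+12·9·27=7020 → min 7020 | L₂..L₄: k=2: 0+2673+38·9·11=6435; k=3: 9234+0+38·27·11=20520 → min 6435 | L₃..L₅: k=3: 0+6534+9·27·22=11880; k=4: 2673+0+9·11·22=4851 → min 4851.
Length 4: L₁..L₄: k=1: 0+6435+12·38·11=11451; k=2: 4104+2673+12·9·11=7965; k=3: 7020+0+12·27·11=10584 → min 7965 | L₂..L₅: k=2: 0+4851+38·9·22=12375; k=3: 9234+6534+38·27·22=38340; k=4: 6435+0+38·11·22=15631 → min 12375.
Length 5: L₁..L₅: k=1: 0+12375+12·38·22=22407; k=2: 4104+4851+12·9·22=11331; k=3: 7020+6534+12·27·22=20682; k=4: 7965+0+12·11·22=10869 → min 10869.
Optimal order: (((L₁ × L₂) × (L₃ × L₄)) × L₅) with cost 10869.

10869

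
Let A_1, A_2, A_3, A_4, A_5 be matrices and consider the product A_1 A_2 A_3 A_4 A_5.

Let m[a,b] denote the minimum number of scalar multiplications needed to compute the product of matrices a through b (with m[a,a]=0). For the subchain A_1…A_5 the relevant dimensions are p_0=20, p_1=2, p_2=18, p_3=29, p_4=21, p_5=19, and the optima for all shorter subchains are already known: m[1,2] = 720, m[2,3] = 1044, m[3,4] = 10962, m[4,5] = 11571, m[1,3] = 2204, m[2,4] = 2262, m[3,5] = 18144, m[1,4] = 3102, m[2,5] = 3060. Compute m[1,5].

3820

m[1,5] = min over k∈[1,4] of m[1,k]+m[k+1,5]+p_{0}·p_k·p_{5}.
k=1: 0 + 3060 + 20·2·19 = 3820; k=2: 720 + 18144 + 20·18·19 = 25704; k=3: 2204 + 11571 + 20·29·19 = 24795; k=4: 3102 + 0 + 20·21·19 = 11082.
Minimum: 3820 at k=1.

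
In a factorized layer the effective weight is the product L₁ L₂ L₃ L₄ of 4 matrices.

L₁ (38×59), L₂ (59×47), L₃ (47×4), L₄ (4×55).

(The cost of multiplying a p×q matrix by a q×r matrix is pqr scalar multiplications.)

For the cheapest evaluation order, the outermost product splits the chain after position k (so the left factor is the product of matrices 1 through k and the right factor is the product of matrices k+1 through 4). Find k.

3

Adjacent pairs: L₁L₂ = 38·59·47 = 105374; L₂L₃ = 59·47·4 = 11092; L₃L₄ = 47·4·55 = 10340.
Length 3: L₁..L₃: k=1: 0+11092+38·59·4=20060; k=2: 105374+0+38·47·4=112518 → min 20060 | L₂..L₄: k=2: 0+10340+59·47·55=162855; k=3: 11092+0+59·4·55=24072 → min 24072.
Top-level splits: k=1: (L₁..L₁)·(L₂..L₄) → 0+24072+38·59·55 = 147382; k=2: (L₁..L₂)·(L₃..L₄) → 105374+10340+38·47·55 = 213944; k=3: (L₁..L₃)·(L₄..L₄) → 20060+0+38·4·55 = 28420.
Best split is after L₃, i.e. k = 3.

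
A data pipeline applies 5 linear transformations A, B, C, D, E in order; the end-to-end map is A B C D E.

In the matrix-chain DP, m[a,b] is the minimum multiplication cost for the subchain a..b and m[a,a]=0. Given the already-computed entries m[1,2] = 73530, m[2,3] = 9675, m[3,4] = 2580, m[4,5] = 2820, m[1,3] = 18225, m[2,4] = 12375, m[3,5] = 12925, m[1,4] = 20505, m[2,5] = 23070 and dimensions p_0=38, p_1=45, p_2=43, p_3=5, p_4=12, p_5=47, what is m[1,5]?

m[1,5] = min over k∈[1,4] of m[1,k]+m[k+1,5]+p_{0}·p_k·p_{5}.
k=1: 0 + 23070 + 38·45·47 = 103440; k=2: 73530 + 12925 + 38·43·47 = 163253; k=3: 18225 + 2820 + 38·5·47 = 29975; k=4: 20505 + 0 + 38·12·47 = 41937.
Minimum: 29975 at k=3.

29975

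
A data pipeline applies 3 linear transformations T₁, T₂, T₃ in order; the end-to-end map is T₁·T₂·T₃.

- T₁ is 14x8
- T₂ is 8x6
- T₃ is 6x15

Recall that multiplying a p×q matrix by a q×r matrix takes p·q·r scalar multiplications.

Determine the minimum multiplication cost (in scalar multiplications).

1932

Order (T₁·(T₂·T₃)): (T₂·T₃): 8×6 by 6×15 → 8×15, cost 8·6·15 = 720; (T₁·(T₂·T₃)): 14×8 by 8×15 → 14×15, cost 14·8·15 = 1680; cumulative 2400. Total 2400.
Order ((T₁·T₂)·T₃): (T₁·T₂): 14×8 by 8×6 → 14×6, cost 14·8·6 = 672; ((T₁·T₂)·T₃): 14×6 by 6×15 → 14×15, cost 14·6·15 = 1260; cumulative 1932. Total 1932.
Minimum: 1932.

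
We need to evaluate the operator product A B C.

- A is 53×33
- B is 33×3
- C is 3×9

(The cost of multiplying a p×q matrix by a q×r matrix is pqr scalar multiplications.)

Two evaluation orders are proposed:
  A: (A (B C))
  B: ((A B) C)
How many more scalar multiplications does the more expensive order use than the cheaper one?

9954

Order A = (A (B C)): (B C): 33×3 by 3×9 → 33×9, cost 33·3·9 = 891; (A (B C)): 53×33 by 33×9 → 53×9, cost 53·33·9 = 15741; cumulative 16632. Total 16632.
Order B = ((A B) C): (A B): 53×33 by 33×3 → 53×3, cost 53·33·3 = 5247; ((A B) C): 53×3 by 3×9 → 53×9, cost 53·3·9 = 1431; cumulative 6678. Total 6678.
Difference: |16632 − 6678| = 9954.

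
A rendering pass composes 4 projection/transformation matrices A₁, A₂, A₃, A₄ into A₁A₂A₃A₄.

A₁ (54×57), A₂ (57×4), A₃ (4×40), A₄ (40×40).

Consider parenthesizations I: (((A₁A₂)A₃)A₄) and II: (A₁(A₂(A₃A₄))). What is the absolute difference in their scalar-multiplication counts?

Order I = (((A₁A₂)A₃)A₄): (A₁A₂): 54×57 by 57×4 → 54×4, cost 54·57·4 = 12312; ((A₁A₂)A₃): 54×4 by 4×40 → 54×40, cost 54·4·40 = 8640; cumulative 20952; (((A₁A₂)A₃)A₄): 54×40 by 40×40 → 54×40, cost 54·40·40 = 86400; cumulative 107352. Total 107352.
Order II = (A₁(A₂(A₃A₄))): (A₃A₄): 4×40 by 40×40 → 4×40, cost 4·40·40 = 6400; (A₂(A₃A₄)): 57×4 by 4×40 → 57×40, cost 57·4·40 = 9120; cumulative 15520; (A₁(A₂(A₃A₄))): 54×57 by 57×40 → 54×40, cost 54·57·40 = 123120; cumulative 138640. Total 138640.
Difference: |107352 − 138640| = 31288.

31288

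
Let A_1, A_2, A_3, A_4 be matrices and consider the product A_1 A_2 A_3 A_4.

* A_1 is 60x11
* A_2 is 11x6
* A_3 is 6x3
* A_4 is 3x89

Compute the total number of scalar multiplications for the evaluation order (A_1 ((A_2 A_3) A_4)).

(A_2 A_3): 11×6 by 6×3 → 11×3, cost 11·6·3 = 198
((A_2 A_3) A_4): 11×3 by 3×89 → 11×89, cost 11·3·89 = 2937; cumulative 3135
(A_1 ((A_2 A_3) A_4)): 60×11 by 11×89 → 60×89, cost 60·11·89 = 58740; cumulative 61875
Total: 61875 scalar multiplications.

61875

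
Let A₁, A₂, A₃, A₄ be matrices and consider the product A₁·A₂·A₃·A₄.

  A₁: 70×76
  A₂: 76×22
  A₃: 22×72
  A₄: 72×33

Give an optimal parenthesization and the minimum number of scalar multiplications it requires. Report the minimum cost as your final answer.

Adjacent pairs: A₁A₂ = 70·76·22 = 117040; A₂A₃ = 76·22·72 = 120384; A₃A₄ = 22·72·33 = 52272.
Length 3: A₁..A₃: k=1: 0+120384+70·76·72=503424; k=2: 117040+0+70·22·72=227920 → min 227920 | A₂..A₄: k=2: 0+52272+76·22·33=107448; k=3: 120384+0+76·72·33=300960 → min 107448.
Length 4: A₁..A₄: k=1: 0+107448+70·76·33=283008; k=2: 117040+52272+70·22·33=220132; k=3: 227920+0+70·72·33=394240 → min 220132.
Optimal parenthesization: ((A₁·A₂)·(A₃·A₄)) with cost 220132.

220132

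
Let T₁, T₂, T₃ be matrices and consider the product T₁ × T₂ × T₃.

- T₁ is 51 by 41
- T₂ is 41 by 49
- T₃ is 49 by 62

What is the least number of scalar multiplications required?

Order (T₁ × (T₂ × T₃)): (T₂ × T₃): 41×49 by 49×62 → 41×62, cost 41·49·62 = 124558; (T₁ × (T₂ × T₃)): 51×41 by 41×62 → 51×62, cost 51·41·62 = 129642; cumulative 254200. Total 254200.
Order ((T₁ × T₂) × T₃): (T₁ × T₂): 51×41 by 41×49 → 51×49, cost 51·41·49 = 102459; ((T₁ × T₂) × T₃): 51×49 by 49×62 → 51×62, cost 51·49·62 = 154938; cumulative 257397. Total 257397.
Minimum: 254200.

254200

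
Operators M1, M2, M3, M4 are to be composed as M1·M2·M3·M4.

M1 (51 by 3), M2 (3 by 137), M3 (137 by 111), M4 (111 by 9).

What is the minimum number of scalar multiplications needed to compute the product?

Adjacent pairs: M1M2 = 51·3·137 = 20961; M2M3 = 3·137·111 = 45621; M3M4 = 137·111·9 = 136863.
Length 3: M1..M3: k=1: 0+45621+51·3·111=62604; k=2: 20961+0+51·137·111=796518 → min 62604 | M2..M4: k=2: 0+136863+3·137·9=140562; k=3: 45621+0+3·111·9=48618 → min 48618.
Length 4: M1..M4: k=1: 0+48618+51·3·9=49995; k=2: 20961+136863+51·137·9=220707; k=3: 62604+0+51·111·9=113553 → min 49995.
Optimal order: (M1·((M2·M3)·M4)) with cost 49995.

49995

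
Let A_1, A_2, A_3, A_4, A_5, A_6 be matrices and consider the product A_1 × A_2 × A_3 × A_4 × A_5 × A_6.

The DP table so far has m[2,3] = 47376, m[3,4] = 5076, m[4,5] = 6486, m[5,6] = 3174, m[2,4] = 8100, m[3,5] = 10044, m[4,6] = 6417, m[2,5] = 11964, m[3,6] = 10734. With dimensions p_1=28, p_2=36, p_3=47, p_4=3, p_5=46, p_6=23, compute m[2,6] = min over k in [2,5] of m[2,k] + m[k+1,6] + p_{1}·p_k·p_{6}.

13206

m[2,6] = min over k∈[2,5] of m[2,k]+m[k+1,6]+p_{1}·p_k·p_{6}.
k=2: 0 + 10734 + 28·36·23 = 33918; k=3: 47376 + 6417 + 28·47·23 = 84061; k=4: 8100 + 3174 + 28·3·23 = 13206; k=5: 11964 + 0 + 28·46·23 = 41588.
Minimum: 13206 at k=4.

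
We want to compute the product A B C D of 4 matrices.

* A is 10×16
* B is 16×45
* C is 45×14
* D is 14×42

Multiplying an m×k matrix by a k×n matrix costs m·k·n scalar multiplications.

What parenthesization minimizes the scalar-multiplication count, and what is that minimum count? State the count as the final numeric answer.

Adjacent pairs: AB = 10·16·45 = 7200; BC = 16·45·14 = 10080; CD = 45·14·42 = 26460.
Length 3: A..C: k=1: 0+10080+10·16·14=12320; k=2: 7200+0+10·45·14=13500 → min 12320 | B..D: k=2: 0+26460+16·45·42=56700; k=3: 10080+0+16·14·42=19488 → min 19488.
Length 4: A..D: k=1: 0+19488+10·16·42=26208; k=2: 7200+26460+10·45·42=52560; k=3: 12320+0+10·14·42=18200 → min 18200.
Optimal parenthesization: ((A (B C)) D) with cost 18200.

18200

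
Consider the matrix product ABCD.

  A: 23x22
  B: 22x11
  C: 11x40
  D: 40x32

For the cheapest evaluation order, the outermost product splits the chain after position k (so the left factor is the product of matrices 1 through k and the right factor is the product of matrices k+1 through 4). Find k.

Adjacent pairs: AB = 23·22·11 = 5566; BC = 22·11·40 = 9680; CD = 11·40·32 = 14080.
Length 3: A..C: k=1: 0+9680+23·22·40=29920; k=2: 5566+0+23·11·40=15686 → min 15686 | B..D: k=2: 0+14080+22·11·32=21824; k=3: 9680+0+22·40·32=37840 → min 21824.
Top-level splits: k=1: (A..A)·(B..D) → 0+21824+23·22·32 = 38016; k=2: (A..B)·(C..D) → 5566+14080+23·11·32 = 27742; k=3: (A..C)·(D..D) → 15686+0+23·40·32 = 45126.
Best split is after B, i.e. k = 2.

2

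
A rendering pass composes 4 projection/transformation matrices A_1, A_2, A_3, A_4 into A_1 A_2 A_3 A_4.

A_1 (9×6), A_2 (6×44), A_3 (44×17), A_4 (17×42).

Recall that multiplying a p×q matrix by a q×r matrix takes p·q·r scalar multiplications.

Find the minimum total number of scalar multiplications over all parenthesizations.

11040

Adjacent pairs: A_1A_2 = 9·6·44 = 2376; A_2A_3 = 6·44·17 = 4488; A_3A_4 = 44·17·42 = 31416.
Length 3: A_1..A_3: k=1: 0+4488+9·6·17=5406; k=2: 2376+0+9·44·17=9108 → min 5406 | A_2..A_4: k=2: 0+31416+6·44·42=42504; k=3: 4488+0+6·17·42=8772 → min 8772.
Length 4: A_1..A_4: k=1: 0+8772+9·6·42=11040; k=2: 2376+31416+9·44·42=50424; k=3: 5406+0+9·17·42=11832 → min 11040.
Optimal order: (A_1 ((A_2 A_3) A_4)) with cost 11040.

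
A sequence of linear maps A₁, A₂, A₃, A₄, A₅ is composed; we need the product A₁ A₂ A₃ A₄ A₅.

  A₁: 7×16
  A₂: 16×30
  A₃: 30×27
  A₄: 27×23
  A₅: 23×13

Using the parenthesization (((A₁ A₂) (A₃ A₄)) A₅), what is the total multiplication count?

(A₁ A₂): 7×16 by 16×30 → 7×30, cost 7·16·30 = 3360
(A₃ A₄): 30×27 by 27×23 → 30×23, cost 30·27·23 = 18630
((A₁ A₂) (A₃ A₄)): 7×30 by 30×23 → 7×23, cost 7·30·23 = 4830; cumulative 26820
(((A₁ A₂) (A₃ A₄)) A₅): 7×23 by 23×13 → 7×13, cost 7·23·13 = 2093; cumulative 28913
Total: 28913 scalar multiplications.

28913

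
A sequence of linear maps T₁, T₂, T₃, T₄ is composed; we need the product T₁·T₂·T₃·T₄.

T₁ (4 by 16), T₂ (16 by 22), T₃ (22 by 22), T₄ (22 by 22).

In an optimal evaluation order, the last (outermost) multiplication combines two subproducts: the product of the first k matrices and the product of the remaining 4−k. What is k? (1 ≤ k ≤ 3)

Adjacent pairs: T₁T₂ = 4·16·22 = 1408; T₂T₃ = 16·22·22 = 7744; T₃T₄ = 22·22·22 = 10648.
Length 3: T₁..T₃: k=1: 0+7744+4·16·22=9152; k=2: 1408+0+4·22·22=3344 → min 3344 | T₂..T₄: k=2: 0+10648+16·22·22=18392; k=3: 7744+0+16·22·22=15488 → min 15488.
Top-level splits: k=1: (T₁..T₁)·(T₂..T₄) → 0+15488+4·16·22 = 16896; k=2: (T₁..T₂)·(T₃..T₄) → 1408+10648+4·22·22 = 13992; k=3: (T₁..T₃)·(T₄..T₄) → 3344+0+4·22·22 = 5280.
Best split is after T₃, i.e. k = 3.

3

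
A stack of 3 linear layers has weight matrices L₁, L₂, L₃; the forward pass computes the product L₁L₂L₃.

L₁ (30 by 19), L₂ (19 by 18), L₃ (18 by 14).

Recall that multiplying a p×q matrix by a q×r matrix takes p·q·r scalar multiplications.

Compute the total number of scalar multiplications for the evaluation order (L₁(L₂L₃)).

12768

(L₂L₃): 19×18 by 18×14 → 19×14, cost 19·18·14 = 4788
(L₁(L₂L₃)): 30×19 by 19×14 → 30×14, cost 30·19·14 = 7980; cumulative 12768
Total: 12768 scalar multiplications.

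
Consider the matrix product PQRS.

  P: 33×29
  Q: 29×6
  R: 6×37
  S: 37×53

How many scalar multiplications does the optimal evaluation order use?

Adjacent pairs: PQ = 33·29·6 = 5742; QR = 29·6·37 = 6438; RS = 6·37·53 = 11766.
Length 3: P..R: k=1: 0+6438+33·29·37=41847; k=2: 5742+0+33·6·37=13068 → min 13068 | Q..S: k=2: 0+11766+29·6·53=20988; k=3: 6438+0+29·37·53=63307 → min 20988.
Length 4: P..S: k=1: 0+20988+33·29·53=71709; k=2: 5742+11766+33·6·53=28002; k=3: 13068+0+33·37·53=77781 → min 28002.
Optimal order: ((PQ)(RS)) with cost 28002.

28002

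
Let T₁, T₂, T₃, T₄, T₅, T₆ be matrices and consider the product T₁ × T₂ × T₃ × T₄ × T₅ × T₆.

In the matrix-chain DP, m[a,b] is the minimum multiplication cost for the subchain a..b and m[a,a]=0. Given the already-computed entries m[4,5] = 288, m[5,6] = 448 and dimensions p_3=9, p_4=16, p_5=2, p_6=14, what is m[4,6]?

540

m[4,6] = min over k∈[4,5] of m[4,k]+m[k+1,6]+p_{3}·p_k·p_{6}.
k=4: 0 + 448 + 9·16·14 = 2464; k=5: 288 + 0 + 9·2·14 = 540.
Minimum: 540 at k=5.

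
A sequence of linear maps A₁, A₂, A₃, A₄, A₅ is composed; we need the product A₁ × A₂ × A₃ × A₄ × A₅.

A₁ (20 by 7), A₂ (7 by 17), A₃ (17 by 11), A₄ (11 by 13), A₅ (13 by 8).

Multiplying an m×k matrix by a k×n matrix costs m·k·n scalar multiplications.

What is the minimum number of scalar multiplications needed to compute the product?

Adjacent pairs: A₁A₂ = 20·7·17 = 2380; A₂A₃ = 7·17·11 = 1309; A₃A₄ = 17·11·13 = 2431; A₄A₅ = 11·13·8 = 1144.
Length 3: A₁..A₃: k=1: 0+1309+20·7·11=2849; k=2: 2380+0+20·17·11=6120 → min 2849 | A₂..A₄: k=2: 0+2431+7·17·13=3978; k=3: 1309+0+7·11·13=2310 → min 2310 | A₃..A₅: k=3: 0+1144+17·11·8=2640; k=4: 2431+0+17·13·8=4199 → min 2640.
Length 4: A₁..A₄: k=1: 0+2310+20·7·13=4130; k=2: 2380+2431+20·17·13=9231; k=3: 2849+0+20·11·13=5709 → min 4130 | A₂..A₅: k=2: 0+2640+7·17·8=3592; k=3: 1309+1144+7·11·8=3069; k=4: 2310+0+7·13·8=3038 → min 3038.
Length 5: A₁..A₅: k=1: 0+3038+20·7·8=4158; k=2: 2380+2640+20·17·8=7740; k=3: 2849+1144+20·11·8=5753; k=4: 4130+0+20·13·8=6210 → min 4158.
Optimal order: (A₁ × (((A₂ × A₃) × A₄) × A₅)) with cost 4158.

4158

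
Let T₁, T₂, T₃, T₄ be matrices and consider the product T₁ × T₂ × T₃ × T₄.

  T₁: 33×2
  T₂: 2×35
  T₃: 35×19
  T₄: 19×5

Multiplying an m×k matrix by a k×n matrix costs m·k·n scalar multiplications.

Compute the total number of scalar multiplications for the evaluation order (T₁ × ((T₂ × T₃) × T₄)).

(T₂ × T₃): 2×35 by 35×19 → 2×19, cost 2·35·19 = 1330
((T₂ × T₃) × T₄): 2×19 by 19×5 → 2×5, cost 2·19·5 = 190; cumulative 1520
(T₁ × ((T₂ × T₃) × T₄)): 33×2 by 2×5 → 33×5, cost 33·2·5 = 330; cumulative 1850
Total: 1850 scalar multiplications.

1850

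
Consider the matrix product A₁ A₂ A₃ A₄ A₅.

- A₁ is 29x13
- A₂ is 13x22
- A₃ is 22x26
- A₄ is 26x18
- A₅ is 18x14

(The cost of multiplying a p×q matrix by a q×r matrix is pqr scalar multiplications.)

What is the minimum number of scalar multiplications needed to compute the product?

22074

Adjacent pairs: A₁A₂ = 29·13·22 = 8294; A₂A₃ = 13·22·26 = 7436; A₃A₄ = 22·26·18 = 10296; A₄A₅ = 26·18·14 = 6552.
Length 3: A₁..A₃: k=1: 0+7436+29·13·26=17238; k=2: 8294+0+29·22·26=24882 → min 17238 | A₂..A₄: k=2: 0+10296+13·22·18=15444; k=3: 7436+0+13·26·18=13520 → min 13520 | A₃..A₅: k=3: 0+6552+22·26·14=14560; k=4: 10296+0+22·18·14=15840 → min 14560.
Length 4: A₁..A₄: k=1: 0+13520+29·13·18=20306; k=2: 8294+10296+29·22·18=30074; k=3: 17238+0+29·26·18=30810 → min 20306 | A₂..A₅: k=2: 0+14560+13·22·14=18564; k=3: 7436+6552+13·26·14=18720; k=4: 13520+0+13·18·14=16796 → min 16796.
Length 5: A₁..A₅: k=1: 0+16796+29·13·14=22074; k=2: 8294+14560+29·22·14=31786; k=3: 17238+6552+29·26·14=34346; k=4: 20306+0+29·18·14=27614 → min 22074.
Optimal order: (A₁ (((A₂ A₃) A₄) A₅)) with cost 22074.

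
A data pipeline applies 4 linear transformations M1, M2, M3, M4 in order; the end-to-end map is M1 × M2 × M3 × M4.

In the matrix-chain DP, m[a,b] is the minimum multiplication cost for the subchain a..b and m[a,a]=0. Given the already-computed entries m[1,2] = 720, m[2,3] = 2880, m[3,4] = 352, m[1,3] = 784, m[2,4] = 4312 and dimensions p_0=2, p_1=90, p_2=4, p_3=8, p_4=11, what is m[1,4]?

m[1,4] = min over k∈[1,3] of m[1,k]+m[k+1,4]+p_{0}·p_k·p_{4}.
k=1: 0 + 4312 + 2·90·11 = 6292; k=2: 720 + 352 + 2·4·11 = 1160; k=3: 784 + 0 + 2·8·11 = 960.
Minimum: 960 at k=3.

960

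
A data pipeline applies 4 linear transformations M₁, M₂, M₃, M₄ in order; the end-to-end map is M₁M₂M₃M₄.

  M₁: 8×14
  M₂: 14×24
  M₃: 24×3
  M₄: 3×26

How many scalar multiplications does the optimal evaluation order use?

Adjacent pairs: M₁M₂ = 8·14·24 = 2688; M₂M₃ = 14·24·3 = 1008; M₃M₄ = 24·3·26 = 1872.
Length 3: M₁..M₃: k=1: 0+1008+8·14·3=1344; k=2: 2688+0+8·24·3=3264 → min 1344 | M₂..M₄: k=2: 0+1872+14·24·26=10608; k=3: 1008+0+14·3·26=2100 → min 2100.
Length 4: M₁..M₄: k=1: 0+2100+8·14·26=5012; k=2: 2688+1872+8·24·26=9552; k=3: 1344+0+8·3·26=1968 → min 1968.
Optimal order: ((M₁(M₂M₃))M₄) with cost 1968.

1968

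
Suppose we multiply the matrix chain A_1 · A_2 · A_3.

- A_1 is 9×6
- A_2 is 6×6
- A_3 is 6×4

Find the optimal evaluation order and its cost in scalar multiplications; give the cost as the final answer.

360

(A_1 · (A_2 · A_3)): cost 360.
((A_1 · A_2) · A_3): cost 540.
Optimal: (A_1 · (A_2 · A_3)) with cost 360.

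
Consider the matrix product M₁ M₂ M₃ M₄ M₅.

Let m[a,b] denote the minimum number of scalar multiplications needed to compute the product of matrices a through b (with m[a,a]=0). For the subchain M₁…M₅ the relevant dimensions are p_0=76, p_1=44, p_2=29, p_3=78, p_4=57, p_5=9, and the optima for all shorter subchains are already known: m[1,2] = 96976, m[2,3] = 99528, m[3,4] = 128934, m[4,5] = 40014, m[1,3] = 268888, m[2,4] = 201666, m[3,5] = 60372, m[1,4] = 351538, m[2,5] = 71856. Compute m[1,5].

101952

m[1,5] = min over k∈[1,4] of m[1,k]+m[k+1,5]+p_{0}·p_k·p_{5}.
k=1: 0 + 71856 + 76·44·9 = 101952; k=2: 96976 + 60372 + 76·29·9 = 177184; k=3: 268888 + 40014 + 76·78·9 = 362254; k=4: 351538 + 0 + 76·57·9 = 390526.
Minimum: 101952 at k=1.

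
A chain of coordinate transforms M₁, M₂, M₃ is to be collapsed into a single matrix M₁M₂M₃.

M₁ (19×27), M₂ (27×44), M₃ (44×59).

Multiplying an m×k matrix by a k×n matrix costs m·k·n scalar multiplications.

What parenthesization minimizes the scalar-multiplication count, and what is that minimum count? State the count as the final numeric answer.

(M₁(M₂M₃)): cost 100359.
((M₁M₂)M₃): cost 71896.
Optimal: ((M₁M₂)M₃) with cost 71896.

71896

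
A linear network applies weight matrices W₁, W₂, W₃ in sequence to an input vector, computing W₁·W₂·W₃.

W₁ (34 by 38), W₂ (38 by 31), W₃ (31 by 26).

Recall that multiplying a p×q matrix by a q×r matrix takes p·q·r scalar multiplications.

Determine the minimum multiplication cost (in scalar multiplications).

Order (W₁·(W₂·W₃)): (W₂·W₃): 38×31 by 31×26 → 38×26, cost 38·31·26 = 30628; (W₁·(W₂·W₃)): 34×38 by 38×26 → 34×26, cost 34·38·26 = 33592; cumulative 64220. Total 64220.
Order ((W₁·W₂)·W₃): (W₁·W₂): 34×38 by 38×31 → 34×31, cost 34·38·31 = 40052; ((W₁·W₂)·W₃): 34×31 by 31×26 → 34×26, cost 34·31·26 = 27404; cumulative 67456. Total 67456.
Minimum: 64220.

64220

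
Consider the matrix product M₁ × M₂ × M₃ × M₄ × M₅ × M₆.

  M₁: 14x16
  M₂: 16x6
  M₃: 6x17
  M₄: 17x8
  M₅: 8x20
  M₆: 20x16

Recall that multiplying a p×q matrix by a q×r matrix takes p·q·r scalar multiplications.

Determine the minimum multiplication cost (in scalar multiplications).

Adjacent pairs: M₁M₂ = 14·16·6 = 1344; M₂M₃ = 16·6·17 = 1632; M₃M₄ = 6·17·8 = 816; M₄M₅ = 17·8·20 = 2720; M₅M₆ = 8·20·16 = 2560.
Length 3: M₁..M₃: k=1: 0+1632+14·16·17=5440; k=2: 1344+0+14·6·17=2772 → min 2772 | M₂..M₄: k=2: 0+816+16·6·8=1584; k=3: 1632+0+16·17·8=3808 → min 1584 | M₃..M₅: k=3: 0+2720+6·17·20=4760; k=4: 816+0+6·8·20=1776 → min 1776 | M₄..M₆: k=4: 0+2560+17·8·16=4736; k=5: 2720+0+17·20·16=8160 → min 4736.
Length 4: M₁..M₄: k=1: 0+1584+14·16·8=3376; k=2: 1344+816+14·6·8=2832; k=3: 2772+0+14·17·8=4676 → min 2832 | M₂..M₅: k=2: 0+1776+16·6·20=3696; k=3: 1632+2720+16·17·20=9792; k=4: 1584+0+16·8·20=4144 → min 3696 | M₃..M₆: k=3: 0+4736+6·17·16=6368; k=4: 816+2560+6·8·16=4144; k=5: 1776+0+6·20·16=3696 → min 3696.
Length 5: M₁..M₅: k=1: 0+3696+14·16·20=8176; k=2: 1344+1776+14·6·20=4800; k=3: 2772+2720+14·17·20=10252; k=4: 2832+0+14·8·20=5072 → min 4800 | M₂..M₆: k=2: 0+3696+16·6·16=5232; k=3: 1632+4736+16·17·16=10720; k=4: 1584+2560+16·8·16=6192; k=5: 3696+0+16·20·16=8816 → min 5232.
Length 6: M₁..M₆: k=1: 0+5232+14·16·16=8816; k=2: 1344+3696+14·6·16=6384; k=3: 2772+4736+14·17·16=11316; k=4: 2832+2560+14·8·16=7184; k=5: 4800+0+14·20·16=9280 → min 6384.
Optimal order: ((M₁ × M₂) × (((M₃ × M₄) × M₅) × M₆)) with cost 6384.

6384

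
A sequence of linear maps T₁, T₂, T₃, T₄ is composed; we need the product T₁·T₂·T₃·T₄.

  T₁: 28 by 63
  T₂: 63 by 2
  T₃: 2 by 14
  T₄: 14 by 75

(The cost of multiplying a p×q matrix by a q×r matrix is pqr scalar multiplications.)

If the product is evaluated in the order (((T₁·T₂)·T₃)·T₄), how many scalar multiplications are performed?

33712

(T₁·T₂): 28×63 by 63×2 → 28×2, cost 28·63·2 = 3528
((T₁·T₂)·T₃): 28×2 by 2×14 → 28×14, cost 28·2·14 = 784; cumulative 4312
(((T₁·T₂)·T₃)·T₄): 28×14 by 14×75 → 28×75, cost 28·14·75 = 29400; cumulative 33712
Total: 33712 scalar multiplications.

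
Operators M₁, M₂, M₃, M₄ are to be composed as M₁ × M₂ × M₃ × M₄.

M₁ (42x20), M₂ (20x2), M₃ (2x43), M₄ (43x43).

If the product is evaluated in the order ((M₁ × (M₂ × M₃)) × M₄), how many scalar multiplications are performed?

(M₂ × M₃): 20×2 by 2×43 → 20×43, cost 20·2·43 = 1720
(M₁ × (M₂ × M₃)): 42×20 by 20×43 → 42×43, cost 42·20·43 = 36120; cumulative 37840
((M₁ × (M₂ × M₃)) × M₄): 42×43 by 43×43 → 42×43, cost 42·43·43 = 77658; cumulative 115498
Total: 115498 scalar multiplications.

115498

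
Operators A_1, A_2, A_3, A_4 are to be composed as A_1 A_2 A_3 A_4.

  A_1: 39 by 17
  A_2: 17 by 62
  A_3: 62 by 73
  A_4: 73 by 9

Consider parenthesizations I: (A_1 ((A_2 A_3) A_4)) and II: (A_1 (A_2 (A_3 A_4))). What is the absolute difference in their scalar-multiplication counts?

37891

Order I = (A_1 ((A_2 A_3) A_4)): (A_2 A_3): 17×62 by 62×73 → 17×73, cost 17·62·73 = 76942; ((A_2 A_3) A_4): 17×73 by 73×9 → 17×9, cost 17·73·9 = 11169; cumulative 88111; (A_1 ((A_2 A_3) A_4)): 39×17 by 17×9 → 39×9, cost 39·17·9 = 5967; cumulative 94078. Total 94078.
Order II = (A_1 (A_2 (A_3 A_4))): (A_3 A_4): 62×73 by 73×9 → 62×9, cost 62·73·9 = 40734; (A_2 (A_3 A_4)): 17×62 by 62×9 → 17×9, cost 17·62·9 = 9486; cumulative 50220; (A_1 (A_2 (A_3 A_4))): 39×17 by 17×9 → 39×9, cost 39·17·9 = 5967; cumulative 56187. Total 56187.
Difference: |94078 − 56187| = 37891.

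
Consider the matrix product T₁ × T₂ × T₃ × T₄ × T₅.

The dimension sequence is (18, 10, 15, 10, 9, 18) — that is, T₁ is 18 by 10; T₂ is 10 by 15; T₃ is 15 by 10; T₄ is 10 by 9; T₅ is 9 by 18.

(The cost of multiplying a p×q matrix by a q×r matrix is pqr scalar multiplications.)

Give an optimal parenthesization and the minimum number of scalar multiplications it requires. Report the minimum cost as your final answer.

Adjacent pairs: T₁T₂ = 18·10·15 = 2700; T₂T₃ = 10·15·10 = 1500; T₃T₄ = 15·10·9 = 1350; T₄T₅ = 10·9·18 = 1620.
Length 3: T₁..T₃: k=1: 0+1500+18·10·10=3300; k=2: 2700+0+18·15·10=5400 → min 3300 | T₂..T₄: k=2: 0+1350+10·15·9=2700; k=3: 1500+0+10·10·9=2400 → min 2400 | T₃..T₅: k=3: 0+1620+15·10·18=4320; k=4: 1350+0+15·9·18=3780 → min 3780.
Length 4: T₁..T₄: k=1: 0+2400+18·10·9=4020; k=2: 2700+1350+18·15·9=6480; k=3: 3300+0+18·10·9=4920 → min 4020 | T₂..T₅: k=2: 0+3780+10·15·18=6480; k=3: 1500+1620+10·10·18=4920; k=4: 2400+0+10·9·18=4020 → min 4020.
Length 5: T₁..T₅: k=1: 0+4020+18·10·18=7260; k=2: 2700+3780+18·15·18=11340; k=3: 3300+1620+18·10·18=8160; k=4: 4020+0+18·9·18=6936 → min 6936.
Optimal parenthesization: ((T₁ × ((T₂ × T₃) × T₄)) × T₅) with cost 6936.

6936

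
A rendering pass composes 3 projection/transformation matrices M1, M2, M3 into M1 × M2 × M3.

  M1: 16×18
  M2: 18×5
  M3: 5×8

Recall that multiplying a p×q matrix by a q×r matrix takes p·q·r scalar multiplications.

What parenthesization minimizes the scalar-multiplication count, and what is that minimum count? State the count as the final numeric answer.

(M1 × (M2 × M3)): cost 3024.
((M1 × M2) × M3): cost 2080.
Optimal: ((M1 × M2) × M3) with cost 2080.

2080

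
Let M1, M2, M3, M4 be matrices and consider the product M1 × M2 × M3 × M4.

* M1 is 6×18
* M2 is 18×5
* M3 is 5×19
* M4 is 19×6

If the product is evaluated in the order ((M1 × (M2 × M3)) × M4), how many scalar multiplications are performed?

(M2 × M3): 18×5 by 5×19 → 18×19, cost 18·5·19 = 1710
(M1 × (M2 × M3)): 6×18 by 18×19 → 6×19, cost 6·18·19 = 2052; cumulative 3762
((M1 × (M2 × M3)) × M4): 6×19 by 19×6 → 6×6, cost 6·19·6 = 684; cumulative 4446
Total: 4446 scalar multiplications.

4446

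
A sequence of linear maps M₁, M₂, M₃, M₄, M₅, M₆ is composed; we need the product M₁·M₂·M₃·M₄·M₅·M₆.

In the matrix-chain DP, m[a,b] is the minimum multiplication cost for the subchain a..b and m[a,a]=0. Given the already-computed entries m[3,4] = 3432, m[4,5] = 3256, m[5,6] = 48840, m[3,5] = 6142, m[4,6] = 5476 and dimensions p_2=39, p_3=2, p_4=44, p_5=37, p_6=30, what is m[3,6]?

7816

m[3,6] = min over k∈[3,5] of m[3,k]+m[k+1,6]+p_{2}·p_k·p_{6}.
k=3: 0 + 5476 + 39·2·30 = 7816; k=4: 3432 + 48840 + 39·44·30 = 103752; k=5: 6142 + 0 + 39·37·30 = 49432.
Minimum: 7816 at k=3.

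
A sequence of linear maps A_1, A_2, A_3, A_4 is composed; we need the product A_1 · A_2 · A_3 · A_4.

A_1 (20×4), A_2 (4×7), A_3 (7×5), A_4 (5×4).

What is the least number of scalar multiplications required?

Adjacent pairs: A_1A_2 = 20·4·7 = 560; A_2A_3 = 4·7·5 = 140; A_3A_4 = 7·5·4 = 140.
Length 3: A_1..A_3: k=1: 0+140+20·4·5=540; k=2: 560+0+20·7·5=1260 → min 540 | A_2..A_4: k=2: 0+140+4·7·4=252; k=3: 140+0+4·5·4=220 → min 220.
Length 4: A_1..A_4: k=1: 0+220+20·4·4=540; k=2: 560+140+20·7·4=1260; k=3: 540+0+20·5·4=940 → min 540.
Optimal order: (A_1 · ((A_2 · A_3) · A_4)) with cost 540.

540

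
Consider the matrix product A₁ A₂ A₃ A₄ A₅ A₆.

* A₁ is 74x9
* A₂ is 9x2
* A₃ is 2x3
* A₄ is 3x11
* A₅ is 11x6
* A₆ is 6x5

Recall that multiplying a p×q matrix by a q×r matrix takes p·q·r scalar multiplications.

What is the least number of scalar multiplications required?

Adjacent pairs: A₁A₂ = 74·9·2 = 1332; A₂A₃ = 9·2·3 = 54; A₃A₄ = 2·3·11 = 66; A₄A₅ = 3·11·6 = 198; A₅A₆ = 11·6·5 = 330.
Length 3: A₁..A₃: k=1: 0+54+74·9·3=2052; k=2: 1332+0+74·2·3=1776 → min 1776 | A₂..A₄: k=2: 0+66+9·2·11=264; k=3: 54+0+9·3·11=351 → min 264 | A₃..A₅: k=3: 0+198+2·3·6=234; k=4: 66+0+2·11·6=198 → min 198 | A₄..A₆: k=4: 0+330+3·11·5=495; k=5: 198+0+3·6·5=288 → min 288.
Length 4: A₁..A₄: k=1: 0+264+74·9·11=7590; k=2: 1332+66+74·2·11=3026; k=3: 1776+0+74·3·11=4218 → min 3026 | A₂..A₅: k=2: 0+198+9·2·6=306; k=3: 54+198+9·3·6=414; k=4: 264+0+9·11·6=858 → min 306 | A₃..A₆: k=3: 0+288+2·3·5=318; k=4: 66+330+2·11·5=506; k=5: 198+0+2·6·5=258 → min 258.
Length 5: A₁..A₅: k=1: 0+306+74·9·6=4302; k=2: 1332+198+74·2·6=2418; k=3: 1776+198+74·3·6=3306; k=4: 3026+0+74·11·6=7910 → min 2418 | A₂..A₆: k=2: 0+258+9·2·5=348; k=3: 54+288+9·3·5=477; k=4: 264+330+9·11·5=1089; k=5: 306+0+9·6·5=576 → min 348.
Length 6: A₁..A₆: k=1: 0+348+74·9·5=3678; k=2: 1332+258+74·2·5=2330; k=3: 1776+288+74·3·5=3174; k=4: 3026+330+74·11·5=7426; k=5: 2418+0+74·6·5=4638 → min 2330.
Optimal order: ((A₁ A₂) (((A₃ A₄) A₅) A₆)) with cost 2330.

2330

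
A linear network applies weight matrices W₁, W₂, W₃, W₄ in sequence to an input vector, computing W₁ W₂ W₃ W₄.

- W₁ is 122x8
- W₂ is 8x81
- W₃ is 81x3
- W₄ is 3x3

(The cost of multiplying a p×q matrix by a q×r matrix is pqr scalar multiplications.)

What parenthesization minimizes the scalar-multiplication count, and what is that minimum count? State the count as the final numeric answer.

4944

Adjacent pairs: W₁W₂ = 122·8·81 = 79056; W₂W₃ = 8·81·3 = 1944; W₃W₄ = 81·3·3 = 729.
Length 3: W₁..W₃: k=1: 0+1944+122·8·3=4872; k=2: 79056+0+122·81·3=108702 → min 4872 | W₂..W₄: k=2: 0+729+8·81·3=2673; k=3: 1944+0+8·3·3=2016 → min 2016.
Length 4: W₁..W₄: k=1: 0+2016+122·8·3=4944; k=2: 79056+729+122·81·3=109431; k=3: 4872+0+122·3·3=5970 → min 4944.
Optimal parenthesization: (W₁ ((W₂ W₃) W₄)) with cost 4944.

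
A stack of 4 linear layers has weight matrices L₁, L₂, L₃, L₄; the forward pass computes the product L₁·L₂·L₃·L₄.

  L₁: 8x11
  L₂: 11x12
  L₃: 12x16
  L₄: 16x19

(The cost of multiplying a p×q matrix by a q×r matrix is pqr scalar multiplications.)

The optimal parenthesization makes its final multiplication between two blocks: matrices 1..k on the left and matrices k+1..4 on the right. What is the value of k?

3

Adjacent pairs: L₁L₂ = 8·11·12 = 1056; L₂L₃ = 11·12·16 = 2112; L₃L₄ = 12·16·19 = 3648.
Length 3: L₁..L₃: k=1: 0+2112+8·11·16=3520; k=2: 1056+0+8·12·16=2592 → min 2592 | L₂..L₄: k=2: 0+3648+11·12·19=6156; k=3: 2112+0+11·16·19=5456 → min 5456.
Top-level splits: k=1: (L₁..L₁)·(L₂..L₄) → 0+5456+8·11·19 = 7128; k=2: (L₁..L₂)·(L₃..L₄) → 1056+3648+8·12·19 = 6528; k=3: (L₁..L₃)·(L₄..L₄) → 2592+0+8·16·19 = 5024.
Best split is after L₃, i.e. k = 3.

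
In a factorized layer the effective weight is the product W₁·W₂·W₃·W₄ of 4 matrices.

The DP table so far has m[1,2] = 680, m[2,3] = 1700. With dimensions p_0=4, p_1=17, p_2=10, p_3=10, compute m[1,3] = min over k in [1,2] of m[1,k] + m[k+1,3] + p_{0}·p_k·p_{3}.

m[1,3] = min over k∈[1,2] of m[1,k]+m[k+1,3]+p_{0}·p_k·p_{3}.
k=1: 0 + 1700 + 4·17·10 = 2380; k=2: 680 + 0 + 4·10·10 = 1080.
Minimum: 1080 at k=2.

1080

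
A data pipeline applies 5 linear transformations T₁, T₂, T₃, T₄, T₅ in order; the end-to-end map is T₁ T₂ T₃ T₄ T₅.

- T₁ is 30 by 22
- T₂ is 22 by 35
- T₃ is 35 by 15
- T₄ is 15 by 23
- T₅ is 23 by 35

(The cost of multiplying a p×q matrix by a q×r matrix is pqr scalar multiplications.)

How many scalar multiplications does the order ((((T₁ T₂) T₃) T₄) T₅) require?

(T₁ T₂): 30×22 by 22×35 → 30×35, cost 30·22·35 = 23100
((T₁ T₂) T₃): 30×35 by 35×15 → 30×15, cost 30·35·15 = 15750; cumulative 38850
(((T₁ T₂) T₃) T₄): 30×15 by 15×23 → 30×23, cost 30·15·23 = 10350; cumulative 49200
((((T₁ T₂) T₃) T₄) T₅): 30×23 by 23×35 → 30×35, cost 30·23·35 = 24150; cumulative 73350
Total: 73350 scalar multiplications.

73350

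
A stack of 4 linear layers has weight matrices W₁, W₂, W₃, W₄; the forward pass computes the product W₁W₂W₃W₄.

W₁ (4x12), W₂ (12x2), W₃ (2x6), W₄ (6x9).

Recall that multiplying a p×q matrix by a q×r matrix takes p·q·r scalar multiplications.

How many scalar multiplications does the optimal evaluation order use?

276

Adjacent pairs: W₁W₂ = 4·12·2 = 96; W₂W₃ = 12·2·6 = 144; W₃W₄ = 2·6·9 = 108.
Length 3: W₁..W₃: k=1: 0+144+4·12·6=432; k=2: 96+0+4·2·6=144 → min 144 | W₂..W₄: k=2: 0+108+12·2·9=324; k=3: 144+0+12·6·9=792 → min 324.
Length 4: W₁..W₄: k=1: 0+324+4·12·9=756; k=2: 96+108+4·2·9=276; k=3: 144+0+4·6·9=360 → min 276.
Optimal order: ((W₁W₂)(W₃W₄)) with cost 276.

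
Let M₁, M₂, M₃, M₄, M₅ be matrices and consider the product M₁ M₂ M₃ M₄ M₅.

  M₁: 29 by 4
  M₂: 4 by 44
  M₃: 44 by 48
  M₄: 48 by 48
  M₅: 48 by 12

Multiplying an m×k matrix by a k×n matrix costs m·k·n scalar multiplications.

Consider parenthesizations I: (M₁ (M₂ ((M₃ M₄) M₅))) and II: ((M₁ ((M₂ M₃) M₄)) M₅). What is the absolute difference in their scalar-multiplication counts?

90288

Order I = (M₁ (M₂ ((M₃ M₄) M₅))): (M₃ M₄): 44×48 by 48×48 → 44×48, cost 44·48·48 = 101376; ((M₃ M₄) M₅): 44×48 by 48×12 → 44×12, cost 44·48·12 = 25344; cumulative 126720; (M₂ ((M₃ M₄) M₅)): 4×44 by 44×12 → 4×12, cost 4·44·12 = 2112; cumulative 128832; (M₁ (M₂ ((M₃ M₄) M₅))): 29×4 by 4×12 → 29×12, cost 29·4·12 = 1392; cumulative 130224. Total 130224.
Order II = ((M₁ ((M₂ M₃) M₄)) M₅): (M₂ M₃): 4×44 by 44×48 → 4×48, cost 4·44·48 = 8448; ((M₂ M₃) M₄): 4×48 by 48×48 → 4×48, cost 4·48·48 = 9216; cumulative 17664; (M₁ ((M₂ M₃) M₄)): 29×4 by 4×48 → 29×48, cost 29·4·48 = 5568; cumulative 23232; ((M₁ ((M₂ M₃) M₄)) M₅): 29×48 by 48×12 → 29×12, cost 29·48·12 = 16704; cumulative 39936. Total 39936.
Difference: |130224 − 39936| = 90288.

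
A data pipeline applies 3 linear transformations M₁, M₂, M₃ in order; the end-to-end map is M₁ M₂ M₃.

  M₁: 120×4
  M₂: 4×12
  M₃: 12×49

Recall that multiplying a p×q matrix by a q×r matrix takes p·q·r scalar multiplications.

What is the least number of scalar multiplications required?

25872

Order (M₁ (M₂ M₃)): (M₂ M₃): 4×12 by 12×49 → 4×49, cost 4·12·49 = 2352; (M₁ (M₂ M₃)): 120×4 by 4×49 → 120×49, cost 120·4·49 = 23520; cumulative 25872. Total 25872.
Order ((M₁ M₂) M₃): (M₁ M₂): 120×4 by 4×12 → 120×12, cost 120·4·12 = 5760; ((M₁ M₂) M₃): 120×12 by 12×49 → 120×49, cost 120·12·49 = 70560; cumulative 76320. Total 76320.
Minimum: 25872.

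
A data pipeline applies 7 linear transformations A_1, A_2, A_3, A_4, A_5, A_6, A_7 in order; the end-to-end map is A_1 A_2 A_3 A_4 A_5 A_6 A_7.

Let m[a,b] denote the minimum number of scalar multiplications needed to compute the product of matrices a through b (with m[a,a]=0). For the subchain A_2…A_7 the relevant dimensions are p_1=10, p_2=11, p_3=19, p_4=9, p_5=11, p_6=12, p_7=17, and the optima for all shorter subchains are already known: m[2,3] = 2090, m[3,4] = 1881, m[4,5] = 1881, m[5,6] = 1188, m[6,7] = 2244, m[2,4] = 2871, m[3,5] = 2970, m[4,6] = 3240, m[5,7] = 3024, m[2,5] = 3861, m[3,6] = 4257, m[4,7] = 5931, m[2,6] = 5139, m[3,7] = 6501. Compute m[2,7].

7179

m[2,7] = min over k∈[2,6] of m[2,k]+m[k+1,7]+p_{1}·p_k·p_{7}.
k=2: 0 + 6501 + 10·11·17 = 8371; k=3: 2090 + 5931 + 10·19·17 = 11251; k=4: 2871 + 3024 + 10·9·17 = 7425; k=5: 3861 + 2244 + 10·11·17 = 7975; k=6: 5139 + 0 + 10·12·17 = 7179.
Minimum: 7179 at k=6.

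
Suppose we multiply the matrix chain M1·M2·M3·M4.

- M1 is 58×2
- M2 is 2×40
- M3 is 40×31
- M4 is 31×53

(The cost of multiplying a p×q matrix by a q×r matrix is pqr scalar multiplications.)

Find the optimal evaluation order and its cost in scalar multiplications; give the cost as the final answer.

11914

Adjacent pairs: M1M2 = 58·2·40 = 4640; M2M3 = 2·40·31 = 2480; M3M4 = 40·31·53 = 65720.
Length 3: M1..M3: k=1: 0+2480+58·2·31=6076; k=2: 4640+0+58·40·31=76560 → min 6076 | M2..M4: k=2: 0+65720+2·40·53=69960; k=3: 2480+0+2·31·53=5766 → min 5766.
Length 4: M1..M4: k=1: 0+5766+58·2·53=11914; k=2: 4640+65720+58·40·53=193320; k=3: 6076+0+58·31·53=101370 → min 11914.
Optimal parenthesization: (M1·((M2·M3)·M4)) with cost 11914.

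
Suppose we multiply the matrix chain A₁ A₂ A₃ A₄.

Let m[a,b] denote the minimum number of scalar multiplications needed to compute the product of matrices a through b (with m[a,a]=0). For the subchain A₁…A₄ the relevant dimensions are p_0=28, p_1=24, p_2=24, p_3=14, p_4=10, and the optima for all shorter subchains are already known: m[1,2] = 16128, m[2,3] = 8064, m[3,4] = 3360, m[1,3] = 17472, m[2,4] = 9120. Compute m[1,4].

15840

m[1,4] = min over k∈[1,3] of m[1,k]+m[k+1,4]+p_{0}·p_k·p_{4}.
k=1: 0 + 9120 + 28·24·10 = 15840; k=2: 16128 + 3360 + 28·24·10 = 26208; k=3: 17472 + 0 + 28·14·10 = 21392.
Minimum: 15840 at k=1.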